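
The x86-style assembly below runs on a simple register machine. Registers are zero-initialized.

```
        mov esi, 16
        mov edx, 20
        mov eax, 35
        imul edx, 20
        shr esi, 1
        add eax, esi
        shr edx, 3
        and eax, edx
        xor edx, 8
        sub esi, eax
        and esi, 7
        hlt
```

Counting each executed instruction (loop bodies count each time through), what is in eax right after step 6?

43

esi=16
edx=20
eax=35
edx=20*20=400
esi=16>>1=8
eax=35+8=43
After step 6: eax = 43.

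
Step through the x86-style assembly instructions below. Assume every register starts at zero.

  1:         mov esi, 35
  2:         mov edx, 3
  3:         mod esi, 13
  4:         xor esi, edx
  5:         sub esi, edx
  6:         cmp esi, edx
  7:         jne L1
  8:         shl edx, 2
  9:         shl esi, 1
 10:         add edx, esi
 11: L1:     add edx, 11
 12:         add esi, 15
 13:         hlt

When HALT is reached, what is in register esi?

22

after mov esi, 35: esi=35
after mov edx, 3: edx=3
after mod esi, 13: esi=35%13=9
after xor esi, edx: esi=9^3=10
after sub esi, edx: esi=10-3=7
cmp esi, edx  (cmp 7,3)
jne L1: taken
after add edx, 11: edx=3+11=14
after add esi, 15: esi=7+15=22
halt.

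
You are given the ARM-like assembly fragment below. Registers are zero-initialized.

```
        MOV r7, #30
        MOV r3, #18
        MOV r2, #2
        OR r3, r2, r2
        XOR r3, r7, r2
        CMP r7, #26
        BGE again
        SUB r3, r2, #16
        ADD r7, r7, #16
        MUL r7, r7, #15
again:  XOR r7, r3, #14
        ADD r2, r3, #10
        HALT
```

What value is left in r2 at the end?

after MOV r7, #30: r7=30
after MOV r3, #18: r3=18
after MOV r2, #2: r2=2
after OR r3, r2, r2: r3=2|2=2
after XOR r3, r7, r2: r3=30^2=28
CMP r7, #26  (cmp 30,26)
BGE again: taken
after XOR r7, r3, #14: r7=28^14=18
after ADD r2, r3, #10: r2=28+10=38
halt.

38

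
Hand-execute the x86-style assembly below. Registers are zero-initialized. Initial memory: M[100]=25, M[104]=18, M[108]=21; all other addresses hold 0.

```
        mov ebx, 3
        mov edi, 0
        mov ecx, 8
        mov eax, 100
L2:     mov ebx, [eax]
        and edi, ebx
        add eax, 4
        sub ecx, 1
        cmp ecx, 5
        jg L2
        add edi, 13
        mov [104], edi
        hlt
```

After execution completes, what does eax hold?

112

mov ebx, 3 → ebx=3
mov edi, 0 → edi=0
mov ecx, 8 → ecx=8
mov eax, 100 → eax=100
mov ebx, [eax] → ebx=M[100]=25
and edi, ebx → edi=0&25=0
add eax, 4 → eax=100+4=104
sub ecx, 1 → ecx=8-1=7
cmp ecx, 5  (cmp 7,5)
jg L2: taken
mov ebx, [eax] → ebx=M[104]=18
and edi, ebx → edi=0&18=0
add eax, 4 → eax=104+4=108
sub ecx, 1 → ecx=7-1=6
cmp ecx, 5  (cmp 6,5)
jg L2: taken
mov ebx, [eax] → ebx=M[108]=21
and edi, ebx → edi=0&21=0
add eax, 4 → eax=108+4=112
sub ecx, 1 → ecx=6-1=5
cmp ecx, 5  (cmp 5,5)
jg L2: not taken
add edi, 13 → edi=0+13=13
mov [104], edi → M[104]=13
halt.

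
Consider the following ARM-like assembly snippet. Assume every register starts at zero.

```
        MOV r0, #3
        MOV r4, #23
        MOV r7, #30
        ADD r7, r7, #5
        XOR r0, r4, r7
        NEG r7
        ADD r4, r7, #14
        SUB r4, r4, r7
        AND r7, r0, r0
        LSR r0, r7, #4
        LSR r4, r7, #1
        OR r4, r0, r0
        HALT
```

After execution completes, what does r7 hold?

after MOV r0, #3: r0=3
after MOV r4, #23: r4=23
after MOV r7, #30: r7=30
after ADD r7, r7, #5: r7=30+5=35
after XOR r0, r4, r7: r0=23^35=52
after NEG r7: r7=-(35)=-35
after ADD r4, r7, #14: r4=(-35)+14=-21
after SUB r4, r4, r7: r4=(-21)-(-35)=14
after AND r7, r0, r0: r7=52&52=52
after LSR r0, r7, #4: r0=52>>4=3
after LSR r4, r7, #1: r4=52>>1=26
after OR r4, r0, r0: r4=3|3=3
halt.

52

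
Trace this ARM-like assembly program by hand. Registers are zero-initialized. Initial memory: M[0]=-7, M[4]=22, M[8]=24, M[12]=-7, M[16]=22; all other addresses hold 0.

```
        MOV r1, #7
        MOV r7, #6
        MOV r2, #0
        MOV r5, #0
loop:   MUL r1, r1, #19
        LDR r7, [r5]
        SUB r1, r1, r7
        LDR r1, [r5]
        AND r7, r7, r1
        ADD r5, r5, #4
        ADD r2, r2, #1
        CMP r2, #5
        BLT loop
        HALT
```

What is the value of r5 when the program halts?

after MOV r1, #7: r1=7
after MOV r7, #6: r7=6
after MOV r2, #0: r2=0
after MOV r5, #0: r5=0
after MUL r1, r1, #19: r1=7*19=133
after LDR r7, [r5]: r7=M[0]=-7
after SUB r1, r1, r7: r1=133-(-7)=140
after LDR r1, [r5]: r1=M[0]=-7
after AND r7, r7, r1: r7=(-7)&(-7)=-7
after ADD r5, r5, #4: r5=0+4=4
after ADD r2, r2, #1: r2=0+1=1
CMP r2, #5  (cmp 1,5)
BLT loop: taken
after MUL r1, r1, #19: r1=(-7)*19=-133
after LDR r7, [r5]: r7=M[4]=22
after SUB r1, r1, r7: r1=(-133)-22=-155
after LDR r1, [r5]: r1=M[4]=22
after AND r7, r7, r1: r7=22&22=22
after ADD r5, r5, #4: r5=4+4=8
after ADD r2, r2, #1: r2=1+1=2
CMP r2, #5  (cmp 2,5)
BLT loop: taken
after MUL r1, r1, #19: r1=22*19=418
after LDR r7, [r5]: r7=M[8]=24
after SUB r1, r1, r7: r1=418-24=394
after LDR r1, [r5]: r1=M[8]=24
after AND r7, r7, r1: r7=24&24=24
after ADD r5, r5, #4: r5=8+4=12
after ADD r2, r2, #1: r2=2+1=3
CMP r2, #5  (cmp 3,5)
BLT loop: taken
after MUL r1, r1, #19: r1=24*19=456
after LDR r7, [r5]: r7=M[12]=-7
after SUB r1, r1, r7: r1=456-(-7)=463
after LDR r1, [r5]: r1=M[12]=-7
after AND r7, r7, r1: r7=(-7)&(-7)=-7
after ADD r5, r5, #4: r5=12+4=16
after ADD r2, r2, #1: r2=3+1=4
CMP r2, #5  (cmp 4,5)
BLT loop: taken
after MUL r1, r1, #19: r1=(-7)*19=-133
after LDR r7, [r5]: r7=M[16]=22
after SUB r1, r1, r7: r1=(-133)-22=-155
after LDR r1, [r5]: r1=M[16]=22
after AND r7, r7, r1: r7=22&22=22
after ADD r5, r5, #4: r5=16+4=20
after ADD r2, r2, #1: r2=4+1=5
CMP r2, #5  (cmp 5,5)
BLT loop: not taken
halt.

20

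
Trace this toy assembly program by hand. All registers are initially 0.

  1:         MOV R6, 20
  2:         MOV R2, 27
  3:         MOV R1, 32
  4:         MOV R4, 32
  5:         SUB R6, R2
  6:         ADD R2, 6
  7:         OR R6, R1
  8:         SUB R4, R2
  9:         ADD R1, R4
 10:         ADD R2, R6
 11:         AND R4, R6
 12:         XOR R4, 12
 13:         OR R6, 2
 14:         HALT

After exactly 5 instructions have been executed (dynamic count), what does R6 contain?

after MOV R6, 20: R6=20
after MOV R2, 27: R2=27
after MOV R1, 32: R1=32
after MOV R4, 32: R4=32
after SUB R6, R2: R6=20-27=-7
After step 5: R6 = -7.

-7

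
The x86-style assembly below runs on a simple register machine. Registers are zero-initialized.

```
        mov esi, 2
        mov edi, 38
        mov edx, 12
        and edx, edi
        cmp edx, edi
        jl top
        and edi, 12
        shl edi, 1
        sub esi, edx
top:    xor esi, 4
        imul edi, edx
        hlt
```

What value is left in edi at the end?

mov esi, 2 → esi=2
mov edi, 38 → edi=38
mov edx, 12 → edx=12
and edx, edi → edx=12&38=4
cmp edx, edi  (cmp 4,38)
jl top: taken
xor esi, 4 → esi=2^4=6
imul edi, edx → edi=38*4=152
halt.

152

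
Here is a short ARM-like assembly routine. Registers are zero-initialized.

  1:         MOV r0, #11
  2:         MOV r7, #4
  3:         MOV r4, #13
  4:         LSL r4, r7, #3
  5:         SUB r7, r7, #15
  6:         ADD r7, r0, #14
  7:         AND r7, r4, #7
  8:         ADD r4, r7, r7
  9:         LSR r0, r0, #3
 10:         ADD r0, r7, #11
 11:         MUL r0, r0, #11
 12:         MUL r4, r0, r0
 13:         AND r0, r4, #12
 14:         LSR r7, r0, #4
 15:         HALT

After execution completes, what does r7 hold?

r0=11
r7=4
r4=13
r4=4<<3=32
r7=4-15=-11
r7=11+14=25
r7=32&7=0
r4=0+0=0
r0=11>>3=1
r0=0+11=11
r0=11*11=121
r4=121*121=14641
r0=14641&12=0
r7=0>>4=0
halt.

0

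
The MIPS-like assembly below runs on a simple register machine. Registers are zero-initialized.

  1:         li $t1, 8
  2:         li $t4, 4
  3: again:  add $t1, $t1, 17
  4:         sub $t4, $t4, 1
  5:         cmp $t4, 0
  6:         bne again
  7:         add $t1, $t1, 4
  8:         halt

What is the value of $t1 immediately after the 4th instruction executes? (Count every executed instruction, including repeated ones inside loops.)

after li $t1, 8: $t1=8
after li $t4, 4: $t4=4
after add $t1, $t1, 17: $t1=8+17=25
after sub $t4, $t4, 1: $t4=4-1=3
After step 4: $t1 = 25.

25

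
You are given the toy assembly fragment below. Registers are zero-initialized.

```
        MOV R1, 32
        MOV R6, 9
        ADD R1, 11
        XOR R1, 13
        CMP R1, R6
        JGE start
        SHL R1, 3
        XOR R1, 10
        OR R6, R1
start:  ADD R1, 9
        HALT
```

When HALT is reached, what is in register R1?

MOV R1, 32 → R1=32
MOV R6, 9 → R6=9
ADD R1, 11 → R1=32+11=43
XOR R1, 13 → R1=43^13=38
CMP R1, R6  (cmp 38,9)
JGE start: taken
ADD R1, 9 → R1=38+9=47
halt.

47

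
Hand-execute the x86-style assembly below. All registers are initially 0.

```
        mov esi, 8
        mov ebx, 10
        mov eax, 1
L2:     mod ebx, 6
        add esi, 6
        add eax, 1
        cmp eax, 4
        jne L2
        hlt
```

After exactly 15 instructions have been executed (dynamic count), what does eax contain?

esi=8
ebx=10
eax=1
ebx=10%6=4
esi=8+6=14
eax=1+1=2
cmp eax, 4  (cmp 2,4)
jne L2: taken
ebx=4%6=4
esi=14+6=20
eax=2+1=3
cmp eax, 4  (cmp 3,4)
jne L2: taken
ebx=4%6=4
esi=20+6=26
After step 15: eax = 3.

3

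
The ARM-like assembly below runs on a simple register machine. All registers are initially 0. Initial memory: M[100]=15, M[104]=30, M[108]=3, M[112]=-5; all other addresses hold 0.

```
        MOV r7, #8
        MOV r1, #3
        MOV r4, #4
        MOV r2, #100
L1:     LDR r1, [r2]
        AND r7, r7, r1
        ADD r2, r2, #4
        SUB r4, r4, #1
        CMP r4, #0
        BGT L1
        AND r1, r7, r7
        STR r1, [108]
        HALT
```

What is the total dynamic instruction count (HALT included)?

r7=8
r1=3
r4=4
r2=100
r1=M[100]=15
r7=8&15=8
r2=100+4=104
r4=4-1=3
CMP r4, #0  (cmp 3,0)
BGT L1: taken
r1=M[104]=30
r7=8&30=8
r2=104+4=108
r4=3-1=2
CMP r4, #0  (cmp 2,0)
BGT L1: taken
r1=M[108]=3
r7=8&3=0
r2=108+4=112
r4=2-1=1
CMP r4, #0  (cmp 1,0)
BGT L1: taken
r1=M[112]=-5
r7=0&(-5)=0
r2=112+4=116
r4=1-1=0
CMP r4, #0  (cmp 0,0)
BGT L1: not taken
r1=0&0=0
STR r1, [108] → M[108]=0
halt.
Total executed instructions: 31.

31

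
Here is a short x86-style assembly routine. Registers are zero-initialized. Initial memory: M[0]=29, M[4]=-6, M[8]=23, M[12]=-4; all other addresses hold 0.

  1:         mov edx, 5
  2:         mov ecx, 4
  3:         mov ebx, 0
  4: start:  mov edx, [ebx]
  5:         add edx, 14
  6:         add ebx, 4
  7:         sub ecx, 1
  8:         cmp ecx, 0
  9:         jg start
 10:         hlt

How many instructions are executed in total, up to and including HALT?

after mov edx, 5: edx=5
after mov ecx, 4: ecx=4
after mov ebx, 0: ebx=0
after mov edx, [ebx]: edx=M[0]=29
after add edx, 14: edx=29+14=43
after add ebx, 4: ebx=0+4=4
after sub ecx, 1: ecx=4-1=3
cmp ecx, 0  (cmp 3,0)
jg start: taken
after mov edx, [ebx]: edx=M[4]=-6
after add edx, 14: edx=(-6)+14=8
after add ebx, 4: ebx=4+4=8
after sub ecx, 1: ecx=3-1=2
cmp ecx, 0  (cmp 2,0)
jg start: taken
after mov edx, [ebx]: edx=M[8]=23
after add edx, 14: edx=23+14=37
after add ebx, 4: ebx=8+4=12
after sub ecx, 1: ecx=2-1=1
cmp ecx, 0  (cmp 1,0)
jg start: taken
after mov edx, [ebx]: edx=M[12]=-4
after add edx, 14: edx=(-4)+14=10
after add ebx, 4: ebx=12+4=16
after sub ecx, 1: ecx=1-1=0
cmp ecx, 0  (cmp 0,0)
jg start: not taken
halt.
Total executed instructions: 28.

28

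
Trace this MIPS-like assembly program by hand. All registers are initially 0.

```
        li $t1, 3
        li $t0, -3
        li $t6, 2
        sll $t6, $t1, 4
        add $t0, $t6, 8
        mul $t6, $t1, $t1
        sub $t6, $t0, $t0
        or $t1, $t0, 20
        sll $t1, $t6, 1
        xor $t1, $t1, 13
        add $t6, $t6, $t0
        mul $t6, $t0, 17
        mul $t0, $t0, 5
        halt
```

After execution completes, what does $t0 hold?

280

after li $t1, 3: $t1=3
after li $t0, -3: $t0=-3
after li $t6, 2: $t6=2
after sll $t6, $t1, 4: $t6=3<<4=48
after add $t0, $t6, 8: $t0=48+8=56
after mul $t6, $t1, $t1: $t6=3*3=9
after sub $t6, $t0, $t0: $t6=56-56=0
after or $t1, $t0, 20: $t1=56|20=60
after sll $t1, $t6, 1: $t1=0<<1=0
after xor $t1, $t1, 13: $t1=0^13=13
after add $t6, $t6, $t0: $t6=0+56=56
after mul $t6, $t0, 17: $t6=56*17=952
after mul $t0, $t0, 5: $t0=56*5=280
halt.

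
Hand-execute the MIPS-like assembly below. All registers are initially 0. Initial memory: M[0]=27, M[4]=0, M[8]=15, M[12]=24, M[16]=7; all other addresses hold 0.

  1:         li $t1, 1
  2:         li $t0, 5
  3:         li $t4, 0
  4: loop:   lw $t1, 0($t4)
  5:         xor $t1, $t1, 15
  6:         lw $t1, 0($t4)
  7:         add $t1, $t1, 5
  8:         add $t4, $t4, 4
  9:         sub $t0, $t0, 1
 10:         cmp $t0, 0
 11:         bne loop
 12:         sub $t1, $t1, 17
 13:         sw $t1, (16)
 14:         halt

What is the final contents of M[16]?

-5

after li $t1, 1: $t1=1
after li $t0, 5: $t0=5
after li $t4, 0: $t4=0
after lw $t1, 0($t4): $t1=M[0]=27
after xor $t1, $t1, 15: $t1=27^15=20
after lw $t1, 0($t4): $t1=M[0]=27
after add $t1, $t1, 5: $t1=27+5=32
after add $t4, $t4, 4: $t4=0+4=4
after sub $t0, $t0, 1: $t0=5-1=4
cmp $t0, 0  (cmp 4,0)
bne loop: taken
after lw $t1, 0($t4): $t1=M[4]=0
after xor $t1, $t1, 15: $t1=0^15=15
after lw $t1, 0($t4): $t1=M[4]=0
after add $t1, $t1, 5: $t1=0+5=5
after add $t4, $t4, 4: $t4=4+4=8
after sub $t0, $t0, 1: $t0=4-1=3
cmp $t0, 0  (cmp 3,0)
bne loop: taken
after lw $t1, 0($t4): $t1=M[8]=15
after xor $t1, $t1, 15: $t1=15^15=0
after lw $t1, 0($t4): $t1=M[8]=15
after add $t1, $t1, 5: $t1=15+5=20
after add $t4, $t4, 4: $t4=8+4=12
after sub $t0, $t0, 1: $t0=3-1=2
cmp $t0, 0  (cmp 2,0)
bne loop: taken
after lw $t1, 0($t4): $t1=M[12]=24
after xor $t1, $t1, 15: $t1=24^15=23
after lw $t1, 0($t4): $t1=M[12]=24
after add $t1, $t1, 5: $t1=24+5=29
after add $t4, $t4, 4: $t4=12+4=16
after sub $t0, $t0, 1: $t0=2-1=1
cmp $t0, 0  (cmp 1,0)
bne loop: taken
after lw $t1, 0($t4): $t1=M[16]=7
after xor $t1, $t1, 15: $t1=7^15=8
after lw $t1, 0($t4): $t1=M[16]=7
after add $t1, $t1, 5: $t1=7+5=12
after add $t4, $t4, 4: $t4=16+4=20
after sub $t0, $t0, 1: $t0=1-1=0
cmp $t0, 0  (cmp 0,0)
bne loop: not taken
after sub $t1, $t1, 17: $t1=12-17=-5
sw $t1, (16) → M[16]=-5
halt.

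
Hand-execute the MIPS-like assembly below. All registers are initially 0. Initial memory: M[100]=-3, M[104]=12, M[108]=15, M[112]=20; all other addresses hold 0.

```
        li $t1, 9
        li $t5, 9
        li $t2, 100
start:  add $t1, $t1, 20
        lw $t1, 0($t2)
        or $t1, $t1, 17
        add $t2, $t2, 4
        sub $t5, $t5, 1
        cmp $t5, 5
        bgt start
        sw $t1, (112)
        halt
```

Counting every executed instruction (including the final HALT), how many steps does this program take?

$t1=9
$t5=9
$t2=100
$t1=9+20=29
$t1=M[100]=-3
$t1=(-3)|17=-3
$t2=100+4=104
$t5=9-1=8
cmp $t5, 5  (cmp 8,5)
bgt start: taken
$t1=(-3)+20=17
$t1=M[104]=12
$t1=12|17=29
$t2=104+4=108
$t5=8-1=7
cmp $t5, 5  (cmp 7,5)
bgt start: taken
$t1=29+20=49
$t1=M[108]=15
$t1=15|17=31
$t2=108+4=112
$t5=7-1=6
cmp $t5, 5  (cmp 6,5)
bgt start: taken
$t1=31+20=51
$t1=M[112]=20
$t1=20|17=21
$t2=112+4=116
$t5=6-1=5
cmp $t5, 5  (cmp 5,5)
bgt start: not taken
sw $t1, (112) → M[112]=21
halt.
Total executed instructions: 33.

33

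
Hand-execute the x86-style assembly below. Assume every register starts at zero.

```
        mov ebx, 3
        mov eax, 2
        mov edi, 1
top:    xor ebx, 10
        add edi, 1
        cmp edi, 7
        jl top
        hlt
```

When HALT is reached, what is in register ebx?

3

after mov ebx, 3: ebx=3
after mov eax, 2: eax=2
after mov edi, 1: edi=1
after xor ebx, 10: ebx=3^10=9
after add edi, 1: edi=1+1=2
cmp edi, 7  (cmp 2,7)
jl top: taken
after xor ebx, 10: ebx=9^10=3
after add edi, 1: edi=2+1=3
cmp edi, 7  (cmp 3,7)
jl top: taken
after xor ebx, 10: ebx=3^10=9
after add edi, 1: edi=3+1=4
cmp edi, 7  (cmp 4,7)
jl top: taken
after xor ebx, 10: ebx=9^10=3
after add edi, 1: edi=4+1=5
cmp edi, 7  (cmp 5,7)
jl top: taken
after xor ebx, 10: ebx=3^10=9
after add edi, 1: edi=5+1=6
cmp edi, 7  (cmp 6,7)
jl top: taken
after xor ebx, 10: ebx=9^10=3
after add edi, 1: edi=6+1=7
cmp edi, 7  (cmp 7,7)
jl top: not taken
halt.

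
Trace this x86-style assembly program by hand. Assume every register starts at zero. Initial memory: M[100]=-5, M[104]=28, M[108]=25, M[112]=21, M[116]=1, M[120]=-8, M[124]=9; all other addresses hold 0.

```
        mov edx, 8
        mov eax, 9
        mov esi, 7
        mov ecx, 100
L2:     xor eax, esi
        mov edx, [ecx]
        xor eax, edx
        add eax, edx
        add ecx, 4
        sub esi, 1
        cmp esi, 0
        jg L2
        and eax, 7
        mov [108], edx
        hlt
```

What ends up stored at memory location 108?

mov edx, 8 → edx=8
mov eax, 9 → eax=9
mov esi, 7 → esi=7
mov ecx, 100 → ecx=100
xor eax, esi → eax=9^7=14
mov edx, [ecx] → edx=M[100]=-5
xor eax, edx → eax=14^(-5)=-11
add eax, edx → eax=(-11)+(-5)=-16
add ecx, 4 → ecx=100+4=104
sub esi, 1 → esi=7-1=6
cmp esi, 0  (cmp 6,0)
jg L2: taken
xor eax, esi → eax=(-16)^6=-10
mov edx, [ecx] → edx=M[104]=28
xor eax, edx → eax=(-10)^28=-22
add eax, edx → eax=(-22)+28=6
add ecx, 4 → ecx=104+4=108
sub esi, 1 → esi=6-1=5
cmp esi, 0  (cmp 5,0)
jg L2: taken
xor eax, esi → eax=6^5=3
mov edx, [ecx] → edx=M[108]=25
xor eax, edx → eax=3^25=26
add eax, edx → eax=26+25=51
add ecx, 4 → ecx=108+4=112
sub esi, 1 → esi=5-1=4
cmp esi, 0  (cmp 4,0)
jg L2: taken
xor eax, esi → eax=51^4=55
mov edx, [ecx] → edx=M[112]=21
xor eax, edx → eax=55^21=34
add eax, edx → eax=34+21=55
add ecx, 4 → ecx=112+4=116
sub esi, 1 → esi=4-1=3
cmp esi, 0  (cmp 3,0)
jg L2: taken
xor eax, esi → eax=55^3=52
mov edx, [ecx] → edx=M[116]=1
xor eax, edx → eax=52^1=53
add eax, edx → eax=53+1=54
add ecx, 4 → ecx=116+4=120
sub esi, 1 → esi=3-1=2
cmp esi, 0  (cmp 2,0)
jg L2: taken
xor eax, esi → eax=54^2=52
mov edx, [ecx] → edx=M[120]=-8
xor eax, edx → eax=52^(-8)=-52
add eax, edx → eax=(-52)+(-8)=-60
add ecx, 4 → ecx=120+4=124
sub esi, 1 → esi=2-1=1
cmp esi, 0  (cmp 1,0)
jg L2: taken
xor eax, esi → eax=(-60)^1=-59
mov edx, [ecx] → edx=M[124]=9
xor eax, edx → eax=(-59)^9=-52
add eax, edx → eax=(-52)+9=-43
add ecx, 4 → ecx=124+4=128
sub esi, 1 → esi=1-1=0
cmp esi, 0  (cmp 0,0)
jg L2: not taken
and eax, 7 → eax=(-43)&7=5
mov [108], edx → M[108]=9
halt.

9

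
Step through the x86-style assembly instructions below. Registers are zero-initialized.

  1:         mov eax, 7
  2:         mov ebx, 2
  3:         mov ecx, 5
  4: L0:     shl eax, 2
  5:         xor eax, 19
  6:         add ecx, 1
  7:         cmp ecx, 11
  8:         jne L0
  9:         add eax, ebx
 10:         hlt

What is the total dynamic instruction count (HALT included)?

35

eax=7
ebx=2
ecx=5
eax=7<<2=28
eax=28^19=15
ecx=5+1=6
cmp ecx, 11  (cmp 6,11)
jne L0: taken
eax=15<<2=60
eax=60^19=47
ecx=6+1=7
cmp ecx, 11  (cmp 7,11)
jne L0: taken
eax=47<<2=188
eax=188^19=175
ecx=7+1=8
cmp ecx, 11  (cmp 8,11)
jne L0: taken
eax=175<<2=700
eax=700^19=687
ecx=8+1=9
cmp ecx, 11  (cmp 9,11)
jne L0: taken
eax=687<<2=2748
eax=2748^19=2735
ecx=9+1=10
cmp ecx, 11  (cmp 10,11)
jne L0: taken
eax=2735<<2=10940
eax=10940^19=10927
ecx=10+1=11
cmp ecx, 11  (cmp 11,11)
jne L0: not taken
eax=10927+2=10929
halt.
Total executed instructions: 35.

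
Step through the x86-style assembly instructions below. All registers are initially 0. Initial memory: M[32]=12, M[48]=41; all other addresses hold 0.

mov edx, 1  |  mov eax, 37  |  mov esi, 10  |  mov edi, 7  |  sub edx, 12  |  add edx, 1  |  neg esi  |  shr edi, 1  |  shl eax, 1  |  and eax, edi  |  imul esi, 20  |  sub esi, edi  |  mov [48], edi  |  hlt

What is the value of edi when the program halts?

3

mov edx, 1 → edx=1
mov eax, 37 → eax=37
mov esi, 10 → esi=10
mov edi, 7 → edi=7
sub edx, 12 → edx=1-12=-11
add edx, 1 → edx=(-11)+1=-10
neg esi → esi=-(10)=-10
shr edi, 1 → edi=7>>1=3
shl eax, 1 → eax=37<<1=74
and eax, edi → eax=74&3=2
imul esi, 20 → esi=(-10)*20=-200
sub esi, edi → esi=(-200)-3=-203
mov [48], edi → M[48]=3
halt.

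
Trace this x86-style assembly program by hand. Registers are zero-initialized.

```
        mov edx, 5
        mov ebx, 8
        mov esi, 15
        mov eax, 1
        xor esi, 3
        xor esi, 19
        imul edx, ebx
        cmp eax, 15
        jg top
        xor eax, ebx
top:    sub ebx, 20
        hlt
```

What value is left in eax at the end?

mov edx, 5 → edx=5
mov ebx, 8 → ebx=8
mov esi, 15 → esi=15
mov eax, 1 → eax=1
xor esi, 3 → esi=15^3=12
xor esi, 19 → esi=12^19=31
imul edx, ebx → edx=5*8=40
cmp eax, 15  (cmp 1,15)
jg top: not taken
xor eax, ebx → eax=1^8=9
sub ebx, 20 → ebx=8-20=-12
halt.

9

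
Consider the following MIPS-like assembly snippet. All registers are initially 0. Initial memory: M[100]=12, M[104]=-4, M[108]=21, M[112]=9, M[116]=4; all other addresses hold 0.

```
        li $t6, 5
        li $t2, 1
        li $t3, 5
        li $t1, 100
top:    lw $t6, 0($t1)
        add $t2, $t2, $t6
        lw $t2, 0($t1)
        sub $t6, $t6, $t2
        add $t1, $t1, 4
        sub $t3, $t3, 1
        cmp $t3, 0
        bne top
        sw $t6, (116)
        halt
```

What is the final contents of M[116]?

0

$t6=5
$t2=1
$t3=5
$t1=100
$t6=M[100]=12
$t2=1+12=13
$t2=M[100]=12
$t6=12-12=0
$t1=100+4=104
$t3=5-1=4
cmp $t3, 0  (cmp 4,0)
bne top: taken
$t6=M[104]=-4
$t2=12+(-4)=8
$t2=M[104]=-4
$t6=(-4)-(-4)=0
$t1=104+4=108
$t3=4-1=3
cmp $t3, 0  (cmp 3,0)
bne top: taken
$t6=M[108]=21
$t2=(-4)+21=17
$t2=M[108]=21
$t6=21-21=0
$t1=108+4=112
$t3=3-1=2
cmp $t3, 0  (cmp 2,0)
bne top: taken
$t6=M[112]=9
$t2=21+9=30
$t2=M[112]=9
$t6=9-9=0
$t1=112+4=116
$t3=2-1=1
cmp $t3, 0  (cmp 1,0)
bne top: taken
$t6=M[116]=4
$t2=9+4=13
$t2=M[116]=4
$t6=4-4=0
$t1=116+4=120
$t3=1-1=0
cmp $t3, 0  (cmp 0,0)
bne top: not taken
sw $t6, (116) → M[116]=0
halt.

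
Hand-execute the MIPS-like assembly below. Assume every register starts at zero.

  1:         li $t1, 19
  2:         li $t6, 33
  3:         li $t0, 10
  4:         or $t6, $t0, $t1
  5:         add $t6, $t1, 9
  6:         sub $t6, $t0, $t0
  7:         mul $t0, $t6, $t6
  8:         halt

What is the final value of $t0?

li $t1, 19 → $t1=19
li $t6, 33 → $t6=33
li $t0, 10 → $t0=10
or $t6, $t0, $t1 → $t6=10|19=27
add $t6, $t1, 9 → $t6=19+9=28
sub $t6, $t0, $t0 → $t6=10-10=0
mul $t0, $t6, $t6 → $t0=0*0=0
halt.

0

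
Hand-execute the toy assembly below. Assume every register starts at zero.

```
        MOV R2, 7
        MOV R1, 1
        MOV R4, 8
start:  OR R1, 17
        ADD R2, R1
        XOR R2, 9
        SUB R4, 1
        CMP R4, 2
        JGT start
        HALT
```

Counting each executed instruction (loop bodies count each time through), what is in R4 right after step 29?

MOV R2, 7 → R2=7
MOV R1, 1 → R1=1
MOV R4, 8 → R4=8
OR R1, 17 → R1=1|17=17
ADD R2, R1 → R2=7+17=24
XOR R2, 9 → R2=24^9=17
SUB R4, 1 → R4=8-1=7
CMP R4, 2  (cmp 7,2)
JGT start: taken
OR R1, 17 → R1=17|17=17
ADD R2, R1 → R2=17+17=34
XOR R2, 9 → R2=34^9=43
SUB R4, 1 → R4=7-1=6
CMP R4, 2  (cmp 6,2)
JGT start: taken
OR R1, 17 → R1=17|17=17
ADD R2, R1 → R2=43+17=60
XOR R2, 9 → R2=60^9=53
SUB R4, 1 → R4=6-1=5
CMP R4, 2  (cmp 5,2)
JGT start: taken
OR R1, 17 → R1=17|17=17
ADD R2, R1 → R2=53+17=70
XOR R2, 9 → R2=70^9=79
SUB R4, 1 → R4=5-1=4
CMP R4, 2  (cmp 4,2)
JGT start: taken
OR R1, 17 → R1=17|17=17
ADD R2, R1 → R2=79+17=96
After step 29: R4 = 4.

4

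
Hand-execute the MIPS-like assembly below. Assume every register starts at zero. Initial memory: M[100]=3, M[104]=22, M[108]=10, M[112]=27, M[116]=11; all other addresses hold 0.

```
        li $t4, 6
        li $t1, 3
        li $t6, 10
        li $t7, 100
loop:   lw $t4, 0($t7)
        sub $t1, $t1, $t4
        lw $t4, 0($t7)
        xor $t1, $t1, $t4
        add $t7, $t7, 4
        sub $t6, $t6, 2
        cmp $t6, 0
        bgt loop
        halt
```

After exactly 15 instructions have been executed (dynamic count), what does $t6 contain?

8

li $t4, 6 → $t4=6
li $t1, 3 → $t1=3
li $t6, 10 → $t6=10
li $t7, 100 → $t7=100
lw $t4, 0($t7) → $t4=M[100]=3
sub $t1, $t1, $t4 → $t1=3-3=0
lw $t4, 0($t7) → $t4=M[100]=3
xor $t1, $t1, $t4 → $t1=0^3=3
add $t7, $t7, 4 → $t7=100+4=104
sub $t6, $t6, 2 → $t6=10-2=8
cmp $t6, 0  (cmp 8,0)
bgt loop: taken
lw $t4, 0($t7) → $t4=M[104]=22
sub $t1, $t1, $t4 → $t1=3-22=-19
lw $t4, 0($t7) → $t4=M[104]=22
After step 15: $t6 = 8.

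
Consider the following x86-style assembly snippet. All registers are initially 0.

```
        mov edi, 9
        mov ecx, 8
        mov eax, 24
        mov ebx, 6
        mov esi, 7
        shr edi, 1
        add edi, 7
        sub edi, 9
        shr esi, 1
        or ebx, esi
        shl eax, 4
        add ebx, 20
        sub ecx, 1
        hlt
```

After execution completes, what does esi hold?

edi=9
ecx=8
eax=24
ebx=6
esi=7
edi=9>>1=4
edi=4+7=11
edi=11-9=2
esi=7>>1=3
ebx=6|3=7
eax=24<<4=384
ebx=7+20=27
ecx=8-1=7
halt.

3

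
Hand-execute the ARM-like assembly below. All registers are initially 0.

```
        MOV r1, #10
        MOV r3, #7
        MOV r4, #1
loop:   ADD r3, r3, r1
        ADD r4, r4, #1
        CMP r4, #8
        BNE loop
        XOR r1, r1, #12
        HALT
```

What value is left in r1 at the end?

after MOV r1, #10: r1=10
after MOV r3, #7: r3=7
after MOV r4, #1: r4=1
after ADD r3, r3, r1: r3=7+10=17
after ADD r4, r4, #1: r4=1+1=2
CMP r4, #8  (cmp 2,8)
BNE loop: taken
after ADD r3, r3, r1: r3=17+10=27
after ADD r4, r4, #1: r4=2+1=3
CMP r4, #8  (cmp 3,8)
BNE loop: taken
after ADD r3, r3, r1: r3=27+10=37
after ADD r4, r4, #1: r4=3+1=4
CMP r4, #8  (cmp 4,8)
BNE loop: taken
after ADD r3, r3, r1: r3=37+10=47
after ADD r4, r4, #1: r4=4+1=5
CMP r4, #8  (cmp 5,8)
BNE loop: taken
after ADD r3, r3, r1: r3=47+10=57
after ADD r4, r4, #1: r4=5+1=6
CMP r4, #8  (cmp 6,8)
BNE loop: taken
after ADD r3, r3, r1: r3=57+10=67
after ADD r4, r4, #1: r4=6+1=7
CMP r4, #8  (cmp 7,8)
BNE loop: taken
after ADD r3, r3, r1: r3=67+10=77
after ADD r4, r4, #1: r4=7+1=8
CMP r4, #8  (cmp 8,8)
BNE loop: not taken
after XOR r1, r1, #12: r1=10^12=6
halt.

6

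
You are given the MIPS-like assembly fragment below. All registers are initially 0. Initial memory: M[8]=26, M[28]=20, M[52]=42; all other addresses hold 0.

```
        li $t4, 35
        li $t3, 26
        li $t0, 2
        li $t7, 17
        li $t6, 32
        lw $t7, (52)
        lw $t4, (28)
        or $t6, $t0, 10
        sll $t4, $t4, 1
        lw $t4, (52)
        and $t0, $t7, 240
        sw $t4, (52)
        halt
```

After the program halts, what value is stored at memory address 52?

after li $t4, 35: $t4=35
after li $t3, 26: $t3=26
after li $t0, 2: $t0=2
after li $t7, 17: $t7=17
after li $t6, 32: $t6=32
after lw $t7, (52): $t7=M[52]=42
after lw $t4, (28): $t4=M[28]=20
after or $t6, $t0, 10: $t6=2|10=10
after sll $t4, $t4, 1: $t4=20<<1=40
after lw $t4, (52): $t4=M[52]=42
after and $t0, $t7, 240: $t0=42&240=32
sw $t4, (52) → M[52]=42
halt.

42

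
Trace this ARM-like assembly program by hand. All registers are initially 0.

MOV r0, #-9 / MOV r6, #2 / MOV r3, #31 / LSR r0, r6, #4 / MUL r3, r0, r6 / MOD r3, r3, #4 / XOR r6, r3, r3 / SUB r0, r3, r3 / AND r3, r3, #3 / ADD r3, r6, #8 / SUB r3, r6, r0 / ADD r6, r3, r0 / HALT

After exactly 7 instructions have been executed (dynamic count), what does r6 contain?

0

after MOV r0, #-9: r0=-9
after MOV r6, #2: r6=2
after MOV r3, #31: r3=31
after LSR r0, r6, #4: r0=2>>4=0
after MUL r3, r0, r6: r3=0*2=0
after MOD r3, r3, #4: r3=0%4=0
after XOR r6, r3, r3: r6=0^0=0
After step 7: r6 = 0.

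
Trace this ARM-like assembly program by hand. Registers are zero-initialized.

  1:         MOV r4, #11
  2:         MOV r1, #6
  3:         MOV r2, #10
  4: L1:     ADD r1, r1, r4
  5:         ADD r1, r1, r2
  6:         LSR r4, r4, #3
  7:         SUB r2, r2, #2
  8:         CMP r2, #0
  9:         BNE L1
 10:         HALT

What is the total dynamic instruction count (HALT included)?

34

after MOV r4, #11: r4=11
after MOV r1, #6: r1=6
after MOV r2, #10: r2=10
after ADD r1, r1, r4: r1=6+11=17
after ADD r1, r1, r2: r1=17+10=27
after LSR r4, r4, #3: r4=11>>3=1
after SUB r2, r2, #2: r2=10-2=8
CMP r2, #0  (cmp 8,0)
BNE L1: taken
after ADD r1, r1, r4: r1=27+1=28
after ADD r1, r1, r2: r1=28+8=36
after LSR r4, r4, #3: r4=1>>3=0
after SUB r2, r2, #2: r2=8-2=6
CMP r2, #0  (cmp 6,0)
BNE L1: taken
after ADD r1, r1, r4: r1=36+0=36
after ADD r1, r1, r2: r1=36+6=42
after LSR r4, r4, #3: r4=0>>3=0
after SUB r2, r2, #2: r2=6-2=4
CMP r2, #0  (cmp 4,0)
BNE L1: taken
after ADD r1, r1, r4: r1=42+0=42
after ADD r1, r1, r2: r1=42+4=46
after LSR r4, r4, #3: r4=0>>3=0
after SUB r2, r2, #2: r2=4-2=2
CMP r2, #0  (cmp 2,0)
BNE L1: taken
after ADD r1, r1, r4: r1=46+0=46
after ADD r1, r1, r2: r1=46+2=48
after LSR r4, r4, #3: r4=0>>3=0
after SUB r2, r2, #2: r2=2-2=0
CMP r2, #0  (cmp 0,0)
BNE L1: not taken
halt.
Total executed instructions: 34.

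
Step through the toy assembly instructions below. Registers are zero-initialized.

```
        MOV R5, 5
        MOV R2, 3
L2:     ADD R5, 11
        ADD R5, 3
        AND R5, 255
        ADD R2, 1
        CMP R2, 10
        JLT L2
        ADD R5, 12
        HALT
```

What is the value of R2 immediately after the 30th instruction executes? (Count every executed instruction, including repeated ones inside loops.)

8

MOV R5, 5 → R5=5
MOV R2, 3 → R2=3
ADD R5, 11 → R5=5+11=16
ADD R5, 3 → R5=16+3=19
AND R5, 255 → R5=19&255=19
ADD R2, 1 → R2=3+1=4
CMP R2, 10  (cmp 4,10)
JLT L2: taken
ADD R5, 11 → R5=19+11=30
ADD R5, 3 → R5=30+3=33
AND R5, 255 → R5=33&255=33
ADD R2, 1 → R2=4+1=5
CMP R2, 10  (cmp 5,10)
JLT L2: taken
ADD R5, 11 → R5=33+11=44
ADD R5, 3 → R5=44+3=47
AND R5, 255 → R5=47&255=47
ADD R2, 1 → R2=5+1=6
CMP R2, 10  (cmp 6,10)
JLT L2: taken
ADD R5, 11 → R5=47+11=58
ADD R5, 3 → R5=58+3=61
AND R5, 255 → R5=61&255=61
ADD R2, 1 → R2=6+1=7
CMP R2, 10  (cmp 7,10)
JLT L2: taken
ADD R5, 11 → R5=61+11=72
ADD R5, 3 → R5=72+3=75
AND R5, 255 → R5=75&255=75
ADD R2, 1 → R2=7+1=8
After step 30: R2 = 8.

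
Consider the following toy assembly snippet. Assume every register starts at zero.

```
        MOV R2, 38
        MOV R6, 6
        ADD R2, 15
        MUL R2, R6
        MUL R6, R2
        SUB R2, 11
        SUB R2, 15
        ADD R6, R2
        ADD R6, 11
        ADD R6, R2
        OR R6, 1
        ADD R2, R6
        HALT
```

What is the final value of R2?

2795

MOV R2, 38 → R2=38
MOV R6, 6 → R6=6
ADD R2, 15 → R2=38+15=53
MUL R2, R6 → R2=53*6=318
MUL R6, R2 → R6=6*318=1908
SUB R2, 11 → R2=318-11=307
SUB R2, 15 → R2=307-15=292
ADD R6, R2 → R6=1908+292=2200
ADD R6, 11 → R6=2200+11=2211
ADD R6, R2 → R6=2211+292=2503
OR R6, 1 → R6=2503|1=2503
ADD R2, R6 → R2=292+2503=2795
halt.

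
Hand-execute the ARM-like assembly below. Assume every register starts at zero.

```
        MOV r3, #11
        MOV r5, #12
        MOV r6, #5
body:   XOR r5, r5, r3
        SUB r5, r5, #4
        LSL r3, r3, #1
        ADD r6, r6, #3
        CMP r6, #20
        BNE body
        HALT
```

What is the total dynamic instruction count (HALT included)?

34

r3=11
r5=12
r6=5
r5=12^11=7
r5=7-4=3
r3=11<<1=22
r6=5+3=8
CMP r6, #20  (cmp 8,20)
BNE body: taken
r5=3^22=21
r5=21-4=17
r3=22<<1=44
r6=8+3=11
CMP r6, #20  (cmp 11,20)
BNE body: taken
r5=17^44=61
r5=61-4=57
r3=44<<1=88
r6=11+3=14
CMP r6, #20  (cmp 14,20)
BNE body: taken
r5=57^88=97
r5=97-4=93
r3=88<<1=176
r6=14+3=17
CMP r6, #20  (cmp 17,20)
BNE body: taken
r5=93^176=237
r5=237-4=233
r3=176<<1=352
r6=17+3=20
CMP r6, #20  (cmp 20,20)
BNE body: not taken
halt.
Total executed instructions: 34.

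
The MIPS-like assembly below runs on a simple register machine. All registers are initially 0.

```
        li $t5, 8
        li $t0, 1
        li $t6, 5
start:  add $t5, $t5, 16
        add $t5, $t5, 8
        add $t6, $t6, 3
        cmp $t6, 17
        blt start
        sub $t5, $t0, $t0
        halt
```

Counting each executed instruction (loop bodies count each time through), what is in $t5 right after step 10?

$t5=8
$t0=1
$t6=5
$t5=8+16=24
$t5=24+8=32
$t6=5+3=8
cmp $t6, 17  (cmp 8,17)
blt start: taken
$t5=32+16=48
$t5=48+8=56
After step 10: $t5 = 56.

56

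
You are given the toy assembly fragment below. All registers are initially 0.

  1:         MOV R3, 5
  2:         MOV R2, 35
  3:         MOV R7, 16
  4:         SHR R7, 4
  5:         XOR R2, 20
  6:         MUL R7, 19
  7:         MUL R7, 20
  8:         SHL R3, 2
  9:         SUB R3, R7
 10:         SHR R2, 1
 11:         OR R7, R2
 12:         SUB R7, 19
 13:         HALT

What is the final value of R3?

MOV R3, 5 → R3=5
MOV R2, 35 → R2=35
MOV R7, 16 → R7=16
SHR R7, 4 → R7=16>>4=1
XOR R2, 20 → R2=35^20=55
MUL R7, 19 → R7=1*19=19
MUL R7, 20 → R7=19*20=380
SHL R3, 2 → R3=5<<2=20
SUB R3, R7 → R3=20-380=-360
SHR R2, 1 → R2=55>>1=27
OR R7, R2 → R7=380|27=383
SUB R7, 19 → R7=383-19=364
halt.

-360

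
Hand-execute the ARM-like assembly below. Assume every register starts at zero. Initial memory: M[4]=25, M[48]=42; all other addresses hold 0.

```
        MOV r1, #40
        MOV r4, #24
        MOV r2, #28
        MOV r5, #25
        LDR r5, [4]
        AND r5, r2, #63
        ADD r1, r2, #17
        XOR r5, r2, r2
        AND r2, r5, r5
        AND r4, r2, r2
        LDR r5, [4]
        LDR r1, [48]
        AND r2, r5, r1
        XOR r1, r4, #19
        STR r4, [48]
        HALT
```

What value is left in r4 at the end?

0

r1=40
r4=24
r2=28
r5=25
r5=M[4]=25
r5=28&63=28
r1=28+17=45
r5=28^28=0
r2=0&0=0
r4=0&0=0
r5=M[4]=25
r1=M[48]=42
r2=25&42=8
r1=0^19=19
STR r4, [48] → M[48]=0
halt.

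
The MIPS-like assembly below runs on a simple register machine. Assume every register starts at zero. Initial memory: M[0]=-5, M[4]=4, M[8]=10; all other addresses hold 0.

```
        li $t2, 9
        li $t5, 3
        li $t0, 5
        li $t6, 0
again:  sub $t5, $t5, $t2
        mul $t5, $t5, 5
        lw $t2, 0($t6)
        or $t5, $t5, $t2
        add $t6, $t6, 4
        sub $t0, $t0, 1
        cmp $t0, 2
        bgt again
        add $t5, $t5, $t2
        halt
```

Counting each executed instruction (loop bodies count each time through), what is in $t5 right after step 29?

20

after li $t2, 9: $t2=9
after li $t5, 3: $t5=3
after li $t0, 5: $t0=5
after li $t6, 0: $t6=0
after sub $t5, $t5, $t2: $t5=3-9=-6
after mul $t5, $t5, 5: $t5=(-6)*5=-30
after lw $t2, 0($t6): $t2=M[0]=-5
after or $t5, $t5, $t2: $t5=(-30)|(-5)=-5
after add $t6, $t6, 4: $t6=0+4=4
after sub $t0, $t0, 1: $t0=5-1=4
cmp $t0, 2  (cmp 4,2)
bgt again: taken
after sub $t5, $t5, $t2: $t5=(-5)-(-5)=0
after mul $t5, $t5, 5: $t5=0*5=0
after lw $t2, 0($t6): $t2=M[4]=4
after or $t5, $t5, $t2: $t5=0|4=4
after add $t6, $t6, 4: $t6=4+4=8
after sub $t0, $t0, 1: $t0=4-1=3
cmp $t0, 2  (cmp 3,2)
bgt again: taken
after sub $t5, $t5, $t2: $t5=4-4=0
after mul $t5, $t5, 5: $t5=0*5=0
after lw $t2, 0($t6): $t2=M[8]=10
after or $t5, $t5, $t2: $t5=0|10=10
after add $t6, $t6, 4: $t6=8+4=12
after sub $t0, $t0, 1: $t0=3-1=2
cmp $t0, 2  (cmp 2,2)
bgt again: not taken
after add $t5, $t5, $t2: $t5=10+10=20
After step 29: $t5 = 20.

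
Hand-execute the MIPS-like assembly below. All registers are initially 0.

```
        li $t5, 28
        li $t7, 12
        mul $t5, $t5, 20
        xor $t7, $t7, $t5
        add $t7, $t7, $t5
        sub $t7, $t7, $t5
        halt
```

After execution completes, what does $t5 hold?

560

$t5=28
$t7=12
$t5=28*20=560
$t7=12^560=572
$t7=572+560=1132
$t7=1132-560=572
halt.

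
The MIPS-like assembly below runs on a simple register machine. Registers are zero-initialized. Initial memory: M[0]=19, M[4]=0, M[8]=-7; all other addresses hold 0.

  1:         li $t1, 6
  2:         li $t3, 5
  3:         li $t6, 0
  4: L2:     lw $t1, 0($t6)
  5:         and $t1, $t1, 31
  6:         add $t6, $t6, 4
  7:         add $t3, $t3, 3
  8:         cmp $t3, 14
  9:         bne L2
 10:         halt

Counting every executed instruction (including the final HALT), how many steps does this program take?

$t1=6
$t3=5
$t6=0
$t1=M[0]=19
$t1=19&31=19
$t6=0+4=4
$t3=5+3=8
cmp $t3, 14  (cmp 8,14)
bne L2: taken
$t1=M[4]=0
$t1=0&31=0
$t6=4+4=8
$t3=8+3=11
cmp $t3, 14  (cmp 11,14)
bne L2: taken
$t1=M[8]=-7
$t1=(-7)&31=25
$t6=8+4=12
$t3=11+3=14
cmp $t3, 14  (cmp 14,14)
bne L2: not taken
halt.
Total executed instructions: 22.

22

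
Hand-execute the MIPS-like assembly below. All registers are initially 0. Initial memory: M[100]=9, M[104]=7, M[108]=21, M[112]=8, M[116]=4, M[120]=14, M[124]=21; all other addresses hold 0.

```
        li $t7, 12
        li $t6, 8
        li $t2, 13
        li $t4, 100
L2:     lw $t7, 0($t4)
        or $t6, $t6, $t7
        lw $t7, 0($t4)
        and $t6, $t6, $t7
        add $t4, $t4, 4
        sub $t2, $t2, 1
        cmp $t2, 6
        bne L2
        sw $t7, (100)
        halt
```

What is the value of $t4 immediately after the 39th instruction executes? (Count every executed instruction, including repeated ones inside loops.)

$t7=12
$t6=8
$t2=13
$t4=100
$t7=M[100]=9
$t6=8|9=9
$t7=M[100]=9
$t6=9&9=9
$t4=100+4=104
$t2=13-1=12
cmp $t2, 6  (cmp 12,6)
bne L2: taken
$t7=M[104]=7
$t6=9|7=15
$t7=M[104]=7
$t6=15&7=7
$t4=104+4=108
$t2=12-1=11
cmp $t2, 6  (cmp 11,6)
bne L2: taken
$t7=M[108]=21
$t6=7|21=23
$t7=M[108]=21
$t6=23&21=21
$t4=108+4=112
$t2=11-1=10
cmp $t2, 6  (cmp 10,6)
bne L2: taken
$t7=M[112]=8
$t6=21|8=29
$t7=M[112]=8
$t6=29&8=8
$t4=112+4=116
$t2=10-1=9
cmp $t2, 6  (cmp 9,6)
bne L2: taken
$t7=M[116]=4
$t6=8|4=12
$t7=M[116]=4
After step 39: $t4 = 116.

116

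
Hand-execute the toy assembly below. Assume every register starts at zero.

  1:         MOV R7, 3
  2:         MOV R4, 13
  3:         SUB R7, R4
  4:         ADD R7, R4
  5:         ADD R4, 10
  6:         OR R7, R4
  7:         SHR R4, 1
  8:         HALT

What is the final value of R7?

R7=3
R4=13
R7=3-13=-10
R7=(-10)+13=3
R4=13+10=23
R7=3|23=23
R4=23>>1=11
halt.

23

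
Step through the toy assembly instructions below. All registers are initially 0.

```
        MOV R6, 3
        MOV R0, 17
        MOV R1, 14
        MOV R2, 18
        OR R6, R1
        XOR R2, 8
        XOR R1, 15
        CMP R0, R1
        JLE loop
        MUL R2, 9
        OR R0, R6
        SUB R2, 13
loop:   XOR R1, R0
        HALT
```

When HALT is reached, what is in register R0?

MOV R6, 3 → R6=3
MOV R0, 17 → R0=17
MOV R1, 14 → R1=14
MOV R2, 18 → R2=18
OR R6, R1 → R6=3|14=15
XOR R2, 8 → R2=18^8=26
XOR R1, 15 → R1=14^15=1
CMP R0, R1  (cmp 17,1)
JLE loop: not taken
MUL R2, 9 → R2=26*9=234
OR R0, R6 → R0=17|15=31
SUB R2, 13 → R2=234-13=221
XOR R1, R0 → R1=1^31=30
halt.

31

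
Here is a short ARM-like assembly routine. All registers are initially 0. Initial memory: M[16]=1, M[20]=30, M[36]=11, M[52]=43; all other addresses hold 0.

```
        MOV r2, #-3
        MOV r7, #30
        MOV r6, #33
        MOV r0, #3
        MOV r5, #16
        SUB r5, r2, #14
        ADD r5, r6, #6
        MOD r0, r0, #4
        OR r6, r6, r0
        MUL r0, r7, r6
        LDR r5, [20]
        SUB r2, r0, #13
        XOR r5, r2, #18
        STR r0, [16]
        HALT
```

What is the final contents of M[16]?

1050

r2=-3
r7=30
r6=33
r0=3
r5=16
r5=(-3)-14=-17
r5=33+6=39
r0=3%4=3
r6=33|3=35
r0=30*35=1050
r5=M[20]=30
r2=1050-13=1037
r5=1037^18=1055
STR r0, [16] → M[16]=1050
halt.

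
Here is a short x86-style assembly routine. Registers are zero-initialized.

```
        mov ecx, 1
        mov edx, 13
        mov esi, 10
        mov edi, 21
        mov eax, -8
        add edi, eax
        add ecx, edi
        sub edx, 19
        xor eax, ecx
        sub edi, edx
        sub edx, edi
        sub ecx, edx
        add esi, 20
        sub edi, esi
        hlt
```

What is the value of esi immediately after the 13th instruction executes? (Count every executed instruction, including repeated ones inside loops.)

30

mov ecx, 1 → ecx=1
mov edx, 13 → edx=13
mov esi, 10 → esi=10
mov edi, 21 → edi=21
mov eax, -8 → eax=-8
add edi, eax → edi=21+(-8)=13
add ecx, edi → ecx=1+13=14
sub edx, 19 → edx=13-19=-6
xor eax, ecx → eax=(-8)^14=-10
sub edi, edx → edi=13-(-6)=19
sub edx, edi → edx=(-6)-19=-25
sub ecx, edx → ecx=14-(-25)=39
add esi, 20 → esi=10+20=30
After step 13: esi = 30.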